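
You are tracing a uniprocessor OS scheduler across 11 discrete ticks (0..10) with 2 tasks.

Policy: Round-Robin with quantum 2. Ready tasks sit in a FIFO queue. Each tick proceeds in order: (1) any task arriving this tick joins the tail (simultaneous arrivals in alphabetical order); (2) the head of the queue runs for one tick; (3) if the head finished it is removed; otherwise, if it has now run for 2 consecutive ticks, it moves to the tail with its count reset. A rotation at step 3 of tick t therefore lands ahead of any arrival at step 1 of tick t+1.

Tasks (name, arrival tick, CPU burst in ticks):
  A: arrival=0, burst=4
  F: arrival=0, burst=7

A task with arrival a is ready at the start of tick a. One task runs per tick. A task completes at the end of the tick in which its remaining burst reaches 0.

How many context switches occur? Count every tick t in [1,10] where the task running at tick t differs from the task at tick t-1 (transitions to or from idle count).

t=0: queue=[A,F] q_used=0 → run A
t=1: queue=[A,F] q_used=1 → run A
t=2: queue=[F,A] q_used=0 → run F
t=3: queue=[F,A] q_used=1 → run F
t=4: queue=[A,F] q_used=0 → run A
t=5: queue=[A,F] q_used=1 → run A
t=6: queue=[F] q_used=0 → run F
t=7: queue=[F] q_used=1 → run F
t=8: queue=[F] q_used=0 → run F
t=9: queue=[F] q_used=1 → run F
t=10: queue=[F] q_used=0 → run F

context switches = 3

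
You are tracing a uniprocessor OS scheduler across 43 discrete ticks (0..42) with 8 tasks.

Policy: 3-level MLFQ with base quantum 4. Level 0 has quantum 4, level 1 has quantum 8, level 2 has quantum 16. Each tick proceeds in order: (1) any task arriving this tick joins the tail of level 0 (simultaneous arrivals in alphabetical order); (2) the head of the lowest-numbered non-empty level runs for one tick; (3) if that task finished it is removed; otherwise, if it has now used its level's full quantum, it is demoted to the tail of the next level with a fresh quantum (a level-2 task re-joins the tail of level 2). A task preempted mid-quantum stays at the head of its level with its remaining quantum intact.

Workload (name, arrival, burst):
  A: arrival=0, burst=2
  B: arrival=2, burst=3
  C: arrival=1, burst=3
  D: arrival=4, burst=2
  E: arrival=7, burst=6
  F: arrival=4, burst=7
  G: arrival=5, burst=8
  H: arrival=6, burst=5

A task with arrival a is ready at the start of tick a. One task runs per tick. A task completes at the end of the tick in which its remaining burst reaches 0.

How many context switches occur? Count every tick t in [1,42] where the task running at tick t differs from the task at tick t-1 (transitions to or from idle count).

t=0: L0/L1/L2 = A/-/- → run A
t=1: L0/L1/L2 = AC/-/- → run A
t=2: L0/L1/L2 = CB/-/- → run C
t=3: L0/L1/L2 = CB/-/- → run C
t=4: L0/L1/L2 = CBDF/-/- → run C
t=5: L0/L1/L2 = BDFG/-/- → run B
t=6: L0/L1/L2 = BDFGH/-/- → run B
t=7: L0/L1/L2 = BDFGHE/-/- → run B
t=8: L0/L1/L2 = DFGHE/-/- → run D
t=9: L0/L1/L2 = DFGHE/-/- → run D
t=10: L0/L1/L2 = FGHE/-/- → run F
t=11: L0/L1/L2 = FGHE/-/- → run F
t=12: L0/L1/L2 = FGHE/-/- → run F
t=13: L0/L1/L2 = FGHE/-/- → run F
t=14: L0/L1/L2 = GHE/F/- → run G
t=15: L0/L1/L2 = GHE/F/- → run G
t=16: L0/L1/L2 = GHE/F/- → run G
t=17: L0/L1/L2 = GHE/F/- → run G
t=18: L0/L1/L2 = HE/FG/- → run H
t=19: L0/L1/L2 = HE/FG/- → run H
t=20: L0/L1/L2 = HE/FG/- → run H
t=21: L0/L1/L2 = HE/FG/- → run H
t=22: L0/L1/L2 = E/FGH/- → run E
t=23: L0/L1/L2 = E/FGH/- → run E
t=24: L0/L1/L2 = E/FGH/- → run E
t=25: L0/L1/L2 = E/FGH/- → run E
t=26: L0/L1/L2 = -/FGHE/- → run F
t=27: L0/L1/L2 = -/FGHE/- → run F
t=28: L0/L1/L2 = -/FGHE/- → run F
t=29: L0/L1/L2 = -/GHE/- → run G
t=30: L0/L1/L2 = -/GHE/- → run G
t=31: L0/L1/L2 = -/GHE/- → run G
t=32: L0/L1/L2 = -/GHE/- → run G
t=33: L0/L1/L2 = -/HE/- → run H
t=34: L0/L1/L2 = -/E/- → run E
t=35: L0/L1/L2 = -/E/- → run E
t=36: (idle)
t=37: (idle)
t=38: (idle)
t=39: (idle)
t=40: (idle)
t=41: (idle)
t=42: (idle)

context switches = 12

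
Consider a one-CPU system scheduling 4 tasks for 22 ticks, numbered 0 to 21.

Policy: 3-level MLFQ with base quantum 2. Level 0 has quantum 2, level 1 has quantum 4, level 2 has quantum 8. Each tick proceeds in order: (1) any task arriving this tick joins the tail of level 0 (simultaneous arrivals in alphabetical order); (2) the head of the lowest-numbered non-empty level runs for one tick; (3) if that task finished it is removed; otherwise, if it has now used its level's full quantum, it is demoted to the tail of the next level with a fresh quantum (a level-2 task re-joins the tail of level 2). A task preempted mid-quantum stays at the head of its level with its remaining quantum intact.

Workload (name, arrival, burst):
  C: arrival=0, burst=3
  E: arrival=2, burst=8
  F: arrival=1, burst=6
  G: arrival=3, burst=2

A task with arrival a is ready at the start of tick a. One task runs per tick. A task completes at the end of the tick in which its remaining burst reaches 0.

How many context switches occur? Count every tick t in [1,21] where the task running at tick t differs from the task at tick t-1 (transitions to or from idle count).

context switches = 7

t=0: L0/L1/L2 = C/-/- → run C
t=1: L0/L1/L2 = CF/-/- → run C
t=2: L0/L1/L2 = FE/C/- → run F
t=3: L0/L1/L2 = FEG/C/- → run F
t=4: L0/L1/L2 = EG/CF/- → run E
t=5: L0/L1/L2 = EG/CF/- → run E
t=6: L0/L1/L2 = G/CFE/- → run G
t=7: L0/L1/L2 = G/CFE/- → run G
t=8: L0/L1/L2 = -/CFE/- → run C
t=9: L0/L1/L2 = -/FE/- → run F
t=10: L0/L1/L2 = -/FE/- → run F
t=11: L0/L1/L2 = -/FE/- → run F
t=12: L0/L1/L2 = -/FE/- → run F
t=13: L0/L1/L2 = -/E/- → run E
t=14: L0/L1/L2 = -/E/- → run E
t=15: L0/L1/L2 = -/E/- → run E
t=16: L0/L1/L2 = -/E/- → run E
t=17: L0/L1/L2 = -/-/E → run E
t=18: L0/L1/L2 = -/-/E → run E
t=19: (idle)
t=20: (idle)
t=21: (idle)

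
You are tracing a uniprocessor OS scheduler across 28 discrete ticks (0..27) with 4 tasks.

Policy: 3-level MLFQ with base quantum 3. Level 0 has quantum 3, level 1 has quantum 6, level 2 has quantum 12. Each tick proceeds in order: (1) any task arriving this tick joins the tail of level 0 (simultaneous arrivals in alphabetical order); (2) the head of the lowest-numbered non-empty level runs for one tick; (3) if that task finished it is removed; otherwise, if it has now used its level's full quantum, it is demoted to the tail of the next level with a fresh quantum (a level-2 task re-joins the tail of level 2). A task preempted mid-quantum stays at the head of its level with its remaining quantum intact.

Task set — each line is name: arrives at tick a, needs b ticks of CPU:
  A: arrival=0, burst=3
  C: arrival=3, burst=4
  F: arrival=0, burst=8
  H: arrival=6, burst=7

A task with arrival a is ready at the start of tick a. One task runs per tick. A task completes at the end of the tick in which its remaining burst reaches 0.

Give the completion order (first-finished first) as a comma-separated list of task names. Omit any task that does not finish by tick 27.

completion order = A, F, C, H

t=0: L0/L1/L2 = AF/-/- → run A
t=1: L0/L1/L2 = AF/-/- → run A
t=2: L0/L1/L2 = AF/-/- → run A
t=3: L0/L1/L2 = FC/-/- → run F
t=4: L0/L1/L2 = FC/-/- → run F
t=5: L0/L1/L2 = FC/-/- → run F
t=6: L0/L1/L2 = CH/F/- → run C
t=7: L0/L1/L2 = CH/F/- → run C
t=8: L0/L1/L2 = CH/F/- → run C
t=9: L0/L1/L2 = H/FC/- → run H
t=10: L0/L1/L2 = H/FC/- → run H
t=11: L0/L1/L2 = H/FC/- → run H
t=12: L0/L1/L2 = -/FCH/- → run F
t=13: L0/L1/L2 = -/FCH/- → run F
t=14: L0/L1/L2 = -/FCH/- → run F
t=15: L0/L1/L2 = -/FCH/- → run F
t=16: L0/L1/L2 = -/FCH/- → run F
t=17: L0/L1/L2 = -/CH/- → run C
t=18: L0/L1/L2 = -/H/- → run H
t=19: L0/L1/L2 = -/H/- → run H
t=20: L0/L1/L2 = -/H/- → run H
t=21: L0/L1/L2 = -/H/- → run H
t=22: (idle)
t=23: (idle)
t=24: (idle)
t=25: (idle)
t=26: (idle)
t=27: (idle)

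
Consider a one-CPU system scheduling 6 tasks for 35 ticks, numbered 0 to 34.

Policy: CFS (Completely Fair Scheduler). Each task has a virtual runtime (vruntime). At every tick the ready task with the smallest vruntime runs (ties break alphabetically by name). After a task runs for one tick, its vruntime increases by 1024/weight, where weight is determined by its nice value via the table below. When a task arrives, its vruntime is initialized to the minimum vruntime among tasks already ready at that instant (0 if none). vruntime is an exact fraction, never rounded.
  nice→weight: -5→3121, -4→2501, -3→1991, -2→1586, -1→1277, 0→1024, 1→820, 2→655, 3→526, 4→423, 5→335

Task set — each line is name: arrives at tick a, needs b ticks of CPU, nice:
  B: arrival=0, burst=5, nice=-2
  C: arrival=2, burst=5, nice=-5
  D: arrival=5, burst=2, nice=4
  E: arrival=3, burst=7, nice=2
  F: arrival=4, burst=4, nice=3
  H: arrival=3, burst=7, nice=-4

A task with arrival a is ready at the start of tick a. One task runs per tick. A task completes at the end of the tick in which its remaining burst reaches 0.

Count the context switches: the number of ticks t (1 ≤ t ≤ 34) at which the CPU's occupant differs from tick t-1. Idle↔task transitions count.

t=0: vr[B=0] → run B
t=1: vr[B=512/793] → run B
t=2: vr[B=1024/793 C=1024/793] → run B
t=3: vr[B=1536/793 C=1024/793 E=1024/793 H=1024/793] → run C
t=4: vr[B=1536/793 C=4007936/2474953 E=1024/793 F=1024/793 H=1024/793] → run E
t=5: vr[B=1536/793 C=4007936/2474953 D=1024/793 E=1482752/519415 F=1024/793 H=1024/793] → run D
t=6: vr[B=1536/793 C=4007936/2474953 D=1245184/335439 E=1482752/519415 F=1024/793 H=1024/793] → run F
t=7: vr[B=1536/793 C=4007936/2474953 D=1245184/335439 E=1482752/519415 F=675328/208559 H=1024/793] → run H
t=8: vr[B=1536/793 C=4007936/2474953 D=1245184/335439 E=1482752/519415 F=675328/208559 H=55296/32513] → run C
t=9: vr[B=1536/793 C=4819968/2474953 D=1245184/335439 E=1482752/519415 F=675328/208559 H=55296/32513] → run H
t=10: vr[B=1536/793 C=4819968/2474953 D=1245184/335439 E=1482752/519415 F=675328/208559 H=68608/32513] → run B
t=11: vr[B=2048/793 C=4819968/2474953 D=1245184/335439 E=1482752/519415 F=675328/208559 H=68608/32513] → run C
t=12: vr[B=2048/793 C=5632000/2474953 D=1245184/335439 E=1482752/519415 F=675328/208559 H=68608/32513] → run H
t=13: vr[B=2048/793 C=5632000/2474953 D=1245184/335439 E=1482752/519415 F=675328/208559 H=81920/32513] → run C
t=14: vr[B=2048/793 C=6444032/2474953 D=1245184/335439 E=1482752/519415 F=675328/208559 H=81920/32513] → run H
t=15: vr[B=2048/793 C=6444032/2474953 D=1245184/335439 E=1482752/519415 F=675328/208559 H=95232/32513] → run B
t=16: vr[C=6444032/2474953 D=1245184/335439 E=1482752/519415 F=675328/208559 H=95232/32513] → run C
t=17: vr[D=1245184/335439 E=1482752/519415 F=675328/208559 H=95232/32513] → run E
t=18: vr[D=1245184/335439 E=2294784/519415 F=675328/208559 H=95232/32513] → run H
t=19: vr[D=1245184/335439 E=2294784/519415 F=675328/208559 H=108544/32513] → run F
t=20: vr[D=1245184/335439 E=2294784/519415 F=1081344/208559 H=108544/32513] → run H
t=21: vr[D=1245184/335439 E=2294784/519415 F=1081344/208559 H=121856/32513] → run D
t=22: vr[E=2294784/519415 F=1081344/208559 H=121856/32513] → run H
t=23: vr[E=2294784/519415 F=1081344/208559] → run E
t=24: vr[E=3106816/519415 F=1081344/208559] → run F
t=25: vr[E=3106816/519415 F=1487360/208559] → run E
t=26: vr[E=3918848/519415 F=1487360/208559] → run F
t=27: vr[E=3918848/519415] → run E
t=28: vr[E=946176/103883] → run E
t=29: vr[E=5542912/519415] → run E
t=30: (idle)
t=31: (idle)
t=32: (idle)
t=33: (idle)
t=34: (idle)

context switches = 26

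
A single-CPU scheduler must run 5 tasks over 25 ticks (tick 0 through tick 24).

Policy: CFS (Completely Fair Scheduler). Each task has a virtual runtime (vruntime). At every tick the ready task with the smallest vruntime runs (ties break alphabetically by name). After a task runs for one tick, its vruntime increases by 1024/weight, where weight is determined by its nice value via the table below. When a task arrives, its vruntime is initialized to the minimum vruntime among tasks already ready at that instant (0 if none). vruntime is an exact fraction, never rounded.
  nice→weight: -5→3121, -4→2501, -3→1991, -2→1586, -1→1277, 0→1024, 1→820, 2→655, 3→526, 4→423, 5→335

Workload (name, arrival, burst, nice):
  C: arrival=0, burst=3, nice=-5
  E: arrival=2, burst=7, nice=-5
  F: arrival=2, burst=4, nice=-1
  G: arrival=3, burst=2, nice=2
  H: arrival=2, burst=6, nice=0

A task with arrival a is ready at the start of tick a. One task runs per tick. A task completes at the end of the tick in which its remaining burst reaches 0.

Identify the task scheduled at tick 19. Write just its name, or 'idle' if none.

t=0: vr[C=0] → run C
t=1: vr[C=1024/3121] → run C
t=2: vr[C=2048/3121 E=2048/3121 F=2048/3121 H=2048/3121] → run C
t=3: vr[E=2048/3121 F=2048/3121 G=2048/3121 H=2048/3121] → run E
t=4: vr[E=3072/3121 F=2048/3121 G=2048/3121 H=2048/3121] → run F
t=5: vr[E=3072/3121 F=5811200/3985517 G=2048/3121 H=2048/3121] → run G
t=6: vr[E=3072/3121 F=5811200/3985517 G=4537344/2044255 H=2048/3121] → run H
t=7: vr[E=3072/3121 F=5811200/3985517 G=4537344/2044255 H=5169/3121] → run E
t=8: vr[E=4096/3121 F=5811200/3985517 G=4537344/2044255 H=5169/3121] → run E
t=9: vr[E=5120/3121 F=5811200/3985517 G=4537344/2044255 H=5169/3121] → run F
t=10: vr[E=5120/3121 F=9007104/3985517 G=4537344/2044255 H=5169/3121] → run E
t=11: vr[E=6144/3121 F=9007104/3985517 G=4537344/2044255 H=5169/3121] → run H
t=12: vr[E=6144/3121 F=9007104/3985517 G=4537344/2044255 H=8290/3121] → run E
t=13: vr[E=7168/3121 F=9007104/3985517 G=4537344/2044255 H=8290/3121] → run G
t=14: vr[E=7168/3121 F=9007104/3985517 H=8290/3121] → run F
t=15: vr[E=7168/3121 F=12203008/3985517 H=8290/3121] → run E
t=16: vr[E=8192/3121 F=12203008/3985517 H=8290/3121] → run E
t=17: vr[F=12203008/3985517 H=8290/3121] → run H
t=18: vr[F=12203008/3985517 H=11411/3121] → run F
t=19: vr[H=11411/3121] → run H
t=20: vr[H=14532/3121] → run H
t=21: vr[H=17653/3121] → run H
t=22: (idle)
t=23: (idle)
t=24: (idle)

running at tick 19 = H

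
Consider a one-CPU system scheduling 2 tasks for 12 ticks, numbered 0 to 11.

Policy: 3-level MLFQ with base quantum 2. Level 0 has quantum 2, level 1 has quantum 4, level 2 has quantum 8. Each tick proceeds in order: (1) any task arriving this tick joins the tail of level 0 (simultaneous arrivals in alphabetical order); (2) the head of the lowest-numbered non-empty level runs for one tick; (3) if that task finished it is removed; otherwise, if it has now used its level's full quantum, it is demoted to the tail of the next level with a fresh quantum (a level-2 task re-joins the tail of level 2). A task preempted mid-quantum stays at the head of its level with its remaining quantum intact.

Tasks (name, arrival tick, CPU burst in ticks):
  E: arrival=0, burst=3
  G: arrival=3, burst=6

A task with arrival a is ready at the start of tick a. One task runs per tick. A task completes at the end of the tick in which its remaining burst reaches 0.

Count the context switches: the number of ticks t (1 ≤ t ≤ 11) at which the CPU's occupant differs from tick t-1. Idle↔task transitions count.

t=0: L0/L1/L2 = E/-/- → run E
t=1: L0/L1/L2 = E/-/- → run E
t=2: L0/L1/L2 = -/E/- → run E
t=3: L0/L1/L2 = G/-/- → run G
t=4: L0/L1/L2 = G/-/- → run G
t=5: L0/L1/L2 = -/G/- → run G
t=6: L0/L1/L2 = -/G/- → run G
t=7: L0/L1/L2 = -/G/- → run G
t=8: L0/L1/L2 = -/G/- → run G
t=9: (idle)
t=10: (idle)
t=11: (idle)

context switches = 2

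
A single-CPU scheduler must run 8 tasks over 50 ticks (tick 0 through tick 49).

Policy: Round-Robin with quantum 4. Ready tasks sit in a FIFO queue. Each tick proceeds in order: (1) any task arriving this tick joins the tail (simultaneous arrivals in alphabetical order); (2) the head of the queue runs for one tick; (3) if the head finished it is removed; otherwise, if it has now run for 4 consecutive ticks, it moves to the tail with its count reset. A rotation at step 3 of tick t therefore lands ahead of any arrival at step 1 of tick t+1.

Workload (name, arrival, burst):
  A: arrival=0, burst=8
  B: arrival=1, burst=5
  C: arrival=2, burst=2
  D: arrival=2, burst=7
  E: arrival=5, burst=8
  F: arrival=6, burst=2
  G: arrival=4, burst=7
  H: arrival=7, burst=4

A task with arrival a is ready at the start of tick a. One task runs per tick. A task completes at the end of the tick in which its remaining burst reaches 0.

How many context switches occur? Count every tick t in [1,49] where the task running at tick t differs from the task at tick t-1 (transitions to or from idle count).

t=0: queue=[A] q_used=0 → run A
t=1: queue=[A,B] q_used=1 → run A
t=2: queue=[A,B,C,D] q_used=2 → run A
t=3: queue=[A,B,C,D] q_used=3 → run A
t=4: queue=[B,C,D,A,G] q_used=0 → run B
t=5: queue=[B,C,D,A,G,E] q_used=1 → run B
t=6: queue=[B,C,D,A,G,E,F] q_used=2 → run B
t=7: queue=[B,C,D,A,G,E,F,H] q_used=3 → run B
t=8: queue=[C,D,A,G,E,F,H,B] q_used=0 → run C
t=9: queue=[C,D,A,G,E,F,H,B] q_used=1 → run C
t=10: queue=[D,A,G,E,F,H,B] q_used=0 → run D
t=11: queue=[D,A,G,E,F,H,B] q_used=1 → run D
t=12: queue=[D,A,G,E,F,H,B] q_used=2 → run D
t=13: queue=[D,A,G,E,F,H,B] q_used=3 → run D
t=14: queue=[A,G,E,F,H,B,D] q_used=0 → run A
t=15: queue=[A,G,E,F,H,B,D] q_used=1 → run A
t=16: queue=[A,G,E,F,H,B,D] q_used=2 → run A
t=17: queue=[A,G,E,F,H,B,D] q_used=3 → run A
t=18: queue=[G,E,F,H,B,D] q_used=0 → run G
t=19: queue=[G,E,F,H,B,D] q_used=1 → run G
t=20: queue=[G,E,F,H,B,D] q_used=2 → run G
t=21: queue=[G,E,F,H,B,D] q_used=3 → run G
t=22: queue=[E,F,H,B,D,G] q_used=0 → run E
t=23: queue=[E,F,H,B,D,G] q_used=1 → run E
t=24: queue=[E,F,H,B,D,G] q_used=2 → run E
t=25: queue=[E,F,H,B,D,G] q_used=3 → run E
t=26: queue=[F,H,B,D,G,E] q_used=0 → run F
t=27: queue=[F,H,B,D,G,E] q_used=1 → run F
t=28: queue=[H,B,D,G,E] q_used=0 → run H
t=29: queue=[H,B,D,G,E] q_used=1 → run H
t=30: queue=[H,B,D,G,E] q_used=2 → run H
t=31: queue=[H,B,D,G,E] q_used=3 → run H
t=32: queue=[B,D,G,E] q_used=0 → run B
t=33: queue=[D,G,E] q_used=0 → run D
t=34: queue=[D,G,E] q_used=1 → run D
t=35: queue=[D,G,E] q_used=2 → run D
t=36: queue=[G,E] q_used=0 → run G
t=37: queue=[G,E] q_used=1 → run G
t=38: queue=[G,E] q_used=2 → run G
t=39: queue=[E] q_used=0 → run E
t=40: queue=[E] q_used=1 → run E
t=41: queue=[E] q_used=2 → run E
t=42: queue=[E] q_used=3 → run E
t=43: (idle)
t=44: (idle)
t=45: (idle)
t=46: (idle)
t=47: (idle)
t=48: (idle)
t=49: (idle)

context switches = 13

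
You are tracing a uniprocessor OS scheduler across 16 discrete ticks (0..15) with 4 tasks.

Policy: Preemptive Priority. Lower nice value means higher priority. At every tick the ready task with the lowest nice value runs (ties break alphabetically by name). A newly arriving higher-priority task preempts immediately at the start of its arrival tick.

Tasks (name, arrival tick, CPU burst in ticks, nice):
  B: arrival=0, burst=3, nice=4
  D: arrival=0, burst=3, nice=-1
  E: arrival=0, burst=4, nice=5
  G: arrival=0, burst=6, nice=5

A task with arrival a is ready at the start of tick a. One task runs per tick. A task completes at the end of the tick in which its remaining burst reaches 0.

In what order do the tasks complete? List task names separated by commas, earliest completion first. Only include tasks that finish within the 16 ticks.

completion order = D, B, E, G

t=0: ready={B,D,E,G} → run D
t=1: ready={B,D,E,G} → run D
t=2: ready={B,D,E,G} → run D
t=3: ready={B,E,G} → run B
t=4: ready={B,E,G} → run B
t=5: ready={B,E,G} → run B
t=6: ready={E,G} → run E
t=7: ready={E,G} → run E
t=8: ready={E,G} → run E
t=9: ready={E,G} → run E
t=10: ready={G} → run G
t=11: ready={G} → run G
t=12: ready={G} → run G
t=13: ready={G} → run G
t=14: ready={G} → run G
t=15: ready={G} → run G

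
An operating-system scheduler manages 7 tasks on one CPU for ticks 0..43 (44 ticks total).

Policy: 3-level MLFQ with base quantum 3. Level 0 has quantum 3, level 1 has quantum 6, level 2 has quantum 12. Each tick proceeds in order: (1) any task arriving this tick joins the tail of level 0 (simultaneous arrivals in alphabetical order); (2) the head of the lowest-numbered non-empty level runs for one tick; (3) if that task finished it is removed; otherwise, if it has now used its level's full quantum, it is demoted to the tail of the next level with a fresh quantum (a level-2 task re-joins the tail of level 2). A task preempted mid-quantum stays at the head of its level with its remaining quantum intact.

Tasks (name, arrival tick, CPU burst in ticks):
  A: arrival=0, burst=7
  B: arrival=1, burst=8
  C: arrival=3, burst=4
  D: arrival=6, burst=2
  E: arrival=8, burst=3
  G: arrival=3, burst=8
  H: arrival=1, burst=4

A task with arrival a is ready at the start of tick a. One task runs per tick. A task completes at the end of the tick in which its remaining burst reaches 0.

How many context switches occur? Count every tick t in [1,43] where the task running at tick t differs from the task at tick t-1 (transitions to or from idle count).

context switches = 12

t=0: L0/L1/L2 = A/-/- → run A
t=1: L0/L1/L2 = ABH/-/- → run A
t=2: L0/L1/L2 = ABH/-/- → run A
t=3: L0/L1/L2 = BHCG/A/- → run B
t=4: L0/L1/L2 = BHCG/A/- → run B
t=5: L0/L1/L2 = BHCG/A/- → run B
t=6: L0/L1/L2 = HCGD/AB/- → run H
t=7: L0/L1/L2 = HCGD/AB/- → run H
t=8: L0/L1/L2 = HCGDE/AB/- → run H
t=9: L0/L1/L2 = CGDE/ABH/- → run C
t=10: L0/L1/L2 = CGDE/ABH/- → run C
t=11: L0/L1/L2 = CGDE/ABH/- → run C
t=12: L0/L1/L2 = GDE/ABHC/- → run G
t=13: L0/L1/L2 = GDE/ABHC/- → run G
t=14: L0/L1/L2 = GDE/ABHC/- → run G
t=15: L0/L1/L2 = DE/ABHCG/- → run D
t=16: L0/L1/L2 = DE/ABHCG/- → run D
t=17: L0/L1/L2 = E/ABHCG/- → run E
t=18: L0/L1/L2 = E/ABHCG/- → run E
t=19: L0/L1/L2 = E/ABHCG/- → run E
t=20: L0/L1/L2 = -/ABHCG/- → run A
t=21: L0/L1/L2 = -/ABHCG/- → run A
t=22: L0/L1/L2 = -/ABHCG/- → run A
t=23: L0/L1/L2 = -/ABHCG/- → run A
t=24: L0/L1/L2 = -/BHCG/- → run B
t=25: L0/L1/L2 = -/BHCG/- → run B
t=26: L0/L1/L2 = -/BHCG/- → run B
t=27: L0/L1/L2 = -/BHCG/- → run B
t=28: L0/L1/L2 = -/BHCG/- → run B
t=29: L0/L1/L2 = -/HCG/- → run H
t=30: L0/L1/L2 = -/CG/- → run C
t=31: L0/L1/L2 = -/G/- → run G
t=32: L0/L1/L2 = -/G/- → run G
t=33: L0/L1/L2 = -/G/- → run G
t=34: L0/L1/L2 = -/G/- → run G
t=35: L0/L1/L2 = -/G/- → run G
t=36: (idle)
t=37: (idle)
t=38: (idle)
t=39: (idle)
t=40: (idle)
t=41: (idle)
t=42: (idle)
t=43: (idle)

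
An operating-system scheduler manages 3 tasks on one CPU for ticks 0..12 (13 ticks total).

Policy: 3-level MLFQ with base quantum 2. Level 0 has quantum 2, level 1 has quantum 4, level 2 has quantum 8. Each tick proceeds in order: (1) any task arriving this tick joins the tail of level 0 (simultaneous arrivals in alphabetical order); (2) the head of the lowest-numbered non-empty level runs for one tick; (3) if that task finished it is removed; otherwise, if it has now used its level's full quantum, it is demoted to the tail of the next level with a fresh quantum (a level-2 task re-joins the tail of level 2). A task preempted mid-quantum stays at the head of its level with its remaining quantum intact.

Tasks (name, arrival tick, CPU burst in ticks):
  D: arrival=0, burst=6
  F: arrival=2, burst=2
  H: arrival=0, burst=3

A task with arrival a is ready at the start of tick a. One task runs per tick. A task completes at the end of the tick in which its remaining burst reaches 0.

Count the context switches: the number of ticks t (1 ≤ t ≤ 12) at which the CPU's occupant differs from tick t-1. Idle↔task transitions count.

context switches = 5

t=0: L0/L1/L2 = DH/-/- → run D
t=1: L0/L1/L2 = DH/-/- → run D
t=2: L0/L1/L2 = HF/D/- → run H
t=3: L0/L1/L2 = HF/D/- → run H
t=4: L0/L1/L2 = F/DH/- → run F
t=5: L0/L1/L2 = F/DH/- → run F
t=6: L0/L1/L2 = -/DH/- → run D
t=7: L0/L1/L2 = -/DH/- → run D
t=8: L0/L1/L2 = -/DH/- → run D
t=9: L0/L1/L2 = -/DH/- → run D
t=10: L0/L1/L2 = -/H/- → run H
t=11: (idle)
t=12: (idle)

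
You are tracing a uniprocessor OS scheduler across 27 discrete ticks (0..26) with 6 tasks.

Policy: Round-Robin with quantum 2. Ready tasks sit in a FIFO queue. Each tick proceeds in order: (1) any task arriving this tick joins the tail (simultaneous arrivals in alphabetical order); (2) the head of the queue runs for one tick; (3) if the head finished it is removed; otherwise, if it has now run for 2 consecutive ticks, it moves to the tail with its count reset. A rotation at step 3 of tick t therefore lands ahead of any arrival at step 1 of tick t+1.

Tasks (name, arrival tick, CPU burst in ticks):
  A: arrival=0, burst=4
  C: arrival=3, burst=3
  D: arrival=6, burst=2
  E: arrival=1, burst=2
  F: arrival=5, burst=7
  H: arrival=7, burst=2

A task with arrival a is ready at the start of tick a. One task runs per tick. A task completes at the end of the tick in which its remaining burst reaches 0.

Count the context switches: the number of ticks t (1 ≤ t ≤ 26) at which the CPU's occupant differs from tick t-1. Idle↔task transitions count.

t=0: queue=[A] q_used=0 → run A
t=1: queue=[A,E] q_used=1 → run A
t=2: queue=[E,A] q_used=0 → run E
t=3: queue=[E,A,C] q_used=1 → run E
t=4: queue=[A,C] q_used=0 → run A
t=5: queue=[A,C,F] q_used=1 → run A
t=6: queue=[C,F,D] q_used=0 → run C
t=7: queue=[C,F,D,H] q_used=1 → run C
t=8: queue=[F,D,H,C] q_used=0 → run F
t=9: queue=[F,D,H,C] q_used=1 → run F
t=10: queue=[D,H,C,F] q_used=0 → run D
t=11: queue=[D,H,C,F] q_used=1 → run D
t=12: queue=[H,C,F] q_used=0 → run H
t=13: queue=[H,C,F] q_used=1 → run H
t=14: queue=[C,F] q_used=0 → run C
t=15: queue=[F] q_used=0 → run F
t=16: queue=[F] q_used=1 → run F
t=17: queue=[F] q_used=0 → run F
t=18: queue=[F] q_used=1 → run F
t=19: queue=[F] q_used=0 → run F
t=20: (idle)
t=21: (idle)
t=22: (idle)
t=23: (idle)
t=24: (idle)
t=25: (idle)
t=26: (idle)

context switches = 9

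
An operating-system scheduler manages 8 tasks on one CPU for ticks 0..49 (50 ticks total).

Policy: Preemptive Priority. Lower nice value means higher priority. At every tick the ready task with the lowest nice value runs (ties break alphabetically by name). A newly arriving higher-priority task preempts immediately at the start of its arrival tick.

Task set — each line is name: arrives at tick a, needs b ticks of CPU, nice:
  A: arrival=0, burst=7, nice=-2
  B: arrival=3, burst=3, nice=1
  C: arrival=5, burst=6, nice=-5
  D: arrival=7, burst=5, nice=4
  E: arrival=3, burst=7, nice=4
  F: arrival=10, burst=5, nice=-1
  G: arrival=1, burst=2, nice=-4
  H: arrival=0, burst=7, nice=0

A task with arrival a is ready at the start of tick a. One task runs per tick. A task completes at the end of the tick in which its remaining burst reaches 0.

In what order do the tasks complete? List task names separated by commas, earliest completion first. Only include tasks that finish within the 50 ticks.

completion order = G, C, A, F, H, B, D, E

t=0: ready={A,H} → run A
t=1: ready={A,G,H} → run G
t=2: ready={A,G,H} → run G
t=3: ready={A,B,E,H} → run A
t=4: ready={A,B,E,H} → run A
t=5: ready={A,B,C,E,H} → run C
t=6: ready={A,B,C,E,H} → run C
t=7: ready={A,B,C,D,E,H} → run C
t=8: ready={A,B,C,D,E,H} → run C
t=9: ready={A,B,C,D,E,H} → run C
t=10: ready={A,B,C,D,E,F,H} → run C
t=11: ready={A,B,D,E,F,H} → run A
t=12: ready={A,B,D,E,F,H} → run A
t=13: ready={A,B,D,E,F,H} → run A
t=14: ready={A,B,D,E,F,H} → run A
t=15: ready={B,D,E,F,H} → run F
t=16: ready={B,D,E,F,H} → run F
t=17: ready={B,D,E,F,H} → run F
t=18: ready={B,D,E,F,H} → run F
t=19: ready={B,D,E,F,H} → run F
t=20: ready={B,D,E,H} → run H
t=21: ready={B,D,E,H} → run H
t=22: ready={B,D,E,H} → run H
t=23: ready={B,D,E,H} → run H
t=24: ready={B,D,E,H} → run H
t=25: ready={B,D,E,H} → run H
t=26: ready={B,D,E,H} → run H
t=27: ready={B,D,E} → run B
t=28: ready={B,D,E} → run B
t=29: ready={B,D,E} → run B
t=30: ready={D,E} → run D
t=31: ready={D,E} → run D
t=32: ready={D,E} → run D
t=33: ready={D,E} → run D
t=34: ready={D,E} → run D
t=35: ready={E} → run E
t=36: ready={E} → run E
t=37: ready={E} → run E
t=38: ready={E} → run E
t=39: ready={E} → run E
t=40: ready={E} → run E
t=41: ready={E} → run E
t=42: (idle)
t=43: (idle)
t=44: (idle)
t=45: (idle)
t=46: (idle)
t=47: (idle)
t=48: (idle)
t=49: (idle)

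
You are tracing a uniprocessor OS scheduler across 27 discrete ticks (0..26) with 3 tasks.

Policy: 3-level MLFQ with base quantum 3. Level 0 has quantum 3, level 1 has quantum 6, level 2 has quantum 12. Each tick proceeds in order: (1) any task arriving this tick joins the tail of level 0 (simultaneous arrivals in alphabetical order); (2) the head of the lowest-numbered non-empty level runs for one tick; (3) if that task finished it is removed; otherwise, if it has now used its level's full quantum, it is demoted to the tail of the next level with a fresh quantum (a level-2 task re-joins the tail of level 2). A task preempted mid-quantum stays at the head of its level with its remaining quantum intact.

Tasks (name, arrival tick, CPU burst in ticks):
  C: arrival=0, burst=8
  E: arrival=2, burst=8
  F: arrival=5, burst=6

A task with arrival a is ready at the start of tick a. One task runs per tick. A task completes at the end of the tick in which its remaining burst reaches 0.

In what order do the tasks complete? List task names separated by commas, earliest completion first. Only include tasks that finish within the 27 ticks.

completion order = C, E, F

t=0: L0/L1/L2 = C/-/- → run C
t=1: L0/L1/L2 = C/-/- → run C
t=2: L0/L1/L2 = CE/-/- → run C
t=3: L0/L1/L2 = E/C/- → run E
t=4: L0/L1/L2 = E/C/- → run E
t=5: L0/L1/L2 = EF/C/- → run E
t=6: L0/L1/L2 = F/CE/- → run F
t=7: L0/L1/L2 = F/CE/- → run F
t=8: L0/L1/L2 = F/CE/- → run F
t=9: L0/L1/L2 = -/CEF/- → run C
t=10: L0/L1/L2 = -/CEF/- → run C
t=11: L0/L1/L2 = -/CEF/- → run C
t=12: L0/L1/L2 = -/CEF/- → run C
t=13: L0/L1/L2 = -/CEF/- → run C
t=14: L0/L1/L2 = -/EF/- → run E
t=15: L0/L1/L2 = -/EF/- → run E
t=16: L0/L1/L2 = -/EF/- → run E
t=17: L0/L1/L2 = -/EF/- → run E
t=18: L0/L1/L2 = -/EF/- → run E
t=19: L0/L1/L2 = -/F/- → run F
t=20: L0/L1/L2 = -/F/- → run F
t=21: L0/L1/L2 = -/F/- → run F
t=22: (idle)
t=23: (idle)
t=24: (idle)
t=25: (idle)
t=26: (idle)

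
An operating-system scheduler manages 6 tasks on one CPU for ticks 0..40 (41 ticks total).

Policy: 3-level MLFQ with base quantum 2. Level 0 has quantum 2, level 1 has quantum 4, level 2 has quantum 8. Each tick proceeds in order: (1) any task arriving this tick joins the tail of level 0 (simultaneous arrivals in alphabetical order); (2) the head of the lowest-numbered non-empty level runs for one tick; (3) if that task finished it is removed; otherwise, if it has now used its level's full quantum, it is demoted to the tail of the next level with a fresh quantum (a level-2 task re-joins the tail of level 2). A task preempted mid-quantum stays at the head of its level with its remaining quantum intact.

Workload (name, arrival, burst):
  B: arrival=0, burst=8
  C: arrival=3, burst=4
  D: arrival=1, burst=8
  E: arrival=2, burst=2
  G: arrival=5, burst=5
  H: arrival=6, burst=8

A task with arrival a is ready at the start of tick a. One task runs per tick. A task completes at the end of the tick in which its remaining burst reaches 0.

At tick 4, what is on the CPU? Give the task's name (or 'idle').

t=0: L0/L1/L2 = B/-/- → run B
t=1: L0/L1/L2 = BD/-/- → run B
t=2: L0/L1/L2 = DE/B/- → run D
t=3: L0/L1/L2 = DEC/B/- → run D
t=4: L0/L1/L2 = EC/BD/- → run E
t=5: L0/L1/L2 = ECG/BD/- → run E
t=6: L0/L1/L2 = CGH/BD/- → run C
t=7: L0/L1/L2 = CGH/BD/- → run C
t=8: L0/L1/L2 = GH/BDC/- → run G
t=9: L0/L1/L2 = GH/BDC/- → run G
t=10: L0/L1/L2 = H/BDCG/- → run H
t=11: L0/L1/L2 = H/BDCG/- → run H
t=12: L0/L1/L2 = -/BDCGH/- → run B
t=13: L0/L1/L2 = -/BDCGH/- → run B
t=14: L0/L1/L2 = -/BDCGH/- → run B
t=15: L0/L1/L2 = -/BDCGH/- → run B
t=16: L0/L1/L2 = -/DCGH/B → run D
t=17: L0/L1/L2 = -/DCGH/B → run D
t=18: L0/L1/L2 = -/DCGH/B → run D
t=19: L0/L1/L2 = -/DCGH/B → run D
t=20: L0/L1/L2 = -/CGH/BD → run C
t=21: L0/L1/L2 = -/CGH/BD → run C
t=22: L0/L1/L2 = -/GH/BD → run G
t=23: L0/L1/L2 = -/GH/BD → run G
t=24: L0/L1/L2 = -/GH/BD → run G
t=25: L0/L1/L2 = -/H/BD → run H
t=26: L0/L1/L2 = -/H/BD → run H
t=27: L0/L1/L2 = -/H/BD → run H
t=28: L0/L1/L2 = -/H/BD → run H
t=29: L0/L1/L2 = -/-/BDH → run B
t=30: L0/L1/L2 = -/-/BDH → run B
t=31: L0/L1/L2 = -/-/DH → run D
t=32: L0/L1/L2 = -/-/DH → run D
t=33: L0/L1/L2 = -/-/H → run H
t=34: L0/L1/L2 = -/-/H → run H
t=35: (idle)
t=36: (idle)
t=37: (idle)
t=38: (idle)
t=39: (idle)
t=40: (idle)

running at tick 4 = E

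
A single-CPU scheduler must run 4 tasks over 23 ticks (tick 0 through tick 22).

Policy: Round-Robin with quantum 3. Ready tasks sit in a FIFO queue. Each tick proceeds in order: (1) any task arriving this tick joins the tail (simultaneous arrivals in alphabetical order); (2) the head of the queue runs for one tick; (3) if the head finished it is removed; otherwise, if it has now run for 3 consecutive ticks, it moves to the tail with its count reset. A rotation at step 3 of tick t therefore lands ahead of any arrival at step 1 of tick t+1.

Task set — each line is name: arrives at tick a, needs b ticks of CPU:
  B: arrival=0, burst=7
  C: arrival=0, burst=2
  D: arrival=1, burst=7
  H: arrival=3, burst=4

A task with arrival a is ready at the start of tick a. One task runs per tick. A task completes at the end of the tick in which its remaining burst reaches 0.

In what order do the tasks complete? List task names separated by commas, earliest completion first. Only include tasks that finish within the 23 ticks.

completion order = C, B, H, D

t=0: queue=[B,C] q_used=0 → run B
t=1: queue=[B,C,D] q_used=1 → run B
t=2: queue=[B,C,D] q_used=2 → run B
t=3: queue=[C,D,B,H] q_used=0 → run C
t=4: queue=[C,D,B,H] q_used=1 → run C
t=5: queue=[D,B,H] q_used=0 → run D
t=6: queue=[D,B,H] q_used=1 → run D
t=7: queue=[D,B,H] q_used=2 → run D
t=8: queue=[B,H,D] q_used=0 → run B
t=9: queue=[B,H,D] q_used=1 → run B
t=10: queue=[B,H,D] q_used=2 → run B
t=11: queue=[H,D,B] q_used=0 → run H
t=12: queue=[H,D,B] q_used=1 → run H
t=13: queue=[H,D,B] q_used=2 → run H
t=14: queue=[D,B,H] q_used=0 → run D
t=15: queue=[D,B,H] q_used=1 → run D
t=16: queue=[D,B,H] q_used=2 → run D
t=17: queue=[B,H,D] q_used=0 → run B
t=18: queue=[H,D] q_used=0 → run H
t=19: queue=[D] q_used=0 → run D
t=20: (idle)
t=21: (idle)
t=22: (idle)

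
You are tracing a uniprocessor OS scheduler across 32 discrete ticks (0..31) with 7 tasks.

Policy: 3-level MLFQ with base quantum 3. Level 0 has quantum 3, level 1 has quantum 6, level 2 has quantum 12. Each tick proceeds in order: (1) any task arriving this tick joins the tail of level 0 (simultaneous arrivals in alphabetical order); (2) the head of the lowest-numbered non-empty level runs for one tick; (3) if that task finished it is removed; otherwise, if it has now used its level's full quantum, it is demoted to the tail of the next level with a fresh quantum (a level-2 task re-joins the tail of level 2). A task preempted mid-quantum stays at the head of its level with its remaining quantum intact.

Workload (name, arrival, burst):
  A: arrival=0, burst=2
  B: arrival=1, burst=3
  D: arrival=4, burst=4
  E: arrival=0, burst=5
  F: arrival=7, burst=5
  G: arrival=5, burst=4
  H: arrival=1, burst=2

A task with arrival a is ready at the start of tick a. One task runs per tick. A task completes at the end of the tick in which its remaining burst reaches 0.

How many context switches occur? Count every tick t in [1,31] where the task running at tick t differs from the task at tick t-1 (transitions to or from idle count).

context switches = 11

t=0: L0/L1/L2 = AE/-/- → run A
t=1: L0/L1/L2 = AEBH/-/- → run A
t=2: L0/L1/L2 = EBH/-/- → run E
t=3: L0/L1/L2 = EBH/-/- → run E
t=4: L0/L1/L2 = EBHD/-/- → run E
t=5: L0/L1/L2 = BHDG/E/- → run B
t=6: L0/L1/L2 = BHDG/E/- → run B
t=7: L0/L1/L2 = BHDGF/E/- → run B
t=8: L0/L1/L2 = HDGF/E/- → run H
t=9: L0/L1/L2 = HDGF/E/- → run H
t=10: L0/L1/L2 = DGF/E/- → run D
t=11: L0/L1/L2 = DGF/E/- → run D
t=12: L0/L1/L2 = DGF/E/- → run D
t=13: L0/L1/L2 = GF/ED/- → run G
t=14: L0/L1/L2 = GF/ED/- → run G
t=15: L0/L1/L2 = GF/ED/- → run G
t=16: L0/L1/L2 = F/EDG/- → run F
t=17: L0/L1/L2 = F/EDG/- → run F
t=18: L0/L1/L2 = F/EDG/- → run F
t=19: L0/L1/L2 = -/EDGF/- → run E
t=20: L0/L1/L2 = -/EDGF/- → run E
t=21: L0/L1/L2 = -/DGF/- → run D
t=22: L0/L1/L2 = -/GF/- → run G
t=23: L0/L1/L2 = -/F/- → run F
t=24: L0/L1/L2 = -/F/- → run F
t=25: (idle)
t=26: (idle)
t=27: (idle)
t=28: (idle)
t=29: (idle)
t=30: (idle)
t=31: (idle)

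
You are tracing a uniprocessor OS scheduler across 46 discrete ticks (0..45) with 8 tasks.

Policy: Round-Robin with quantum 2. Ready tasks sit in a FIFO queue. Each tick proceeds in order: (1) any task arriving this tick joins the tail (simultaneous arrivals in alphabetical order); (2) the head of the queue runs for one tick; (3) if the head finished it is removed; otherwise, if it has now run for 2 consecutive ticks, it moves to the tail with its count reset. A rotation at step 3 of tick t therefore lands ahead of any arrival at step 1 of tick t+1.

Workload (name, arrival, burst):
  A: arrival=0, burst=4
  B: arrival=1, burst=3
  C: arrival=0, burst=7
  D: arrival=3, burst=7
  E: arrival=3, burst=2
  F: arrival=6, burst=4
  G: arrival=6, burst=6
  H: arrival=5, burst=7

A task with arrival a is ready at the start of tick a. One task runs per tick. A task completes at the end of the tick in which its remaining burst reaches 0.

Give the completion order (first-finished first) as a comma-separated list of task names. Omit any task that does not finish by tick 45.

completion order = A, E, B, F, C, G, D, H

t=0: queue=[A,C] q_used=0 → run A
t=1: queue=[A,C,B] q_used=1 → run A
t=2: queue=[C,B,A] q_used=0 → run C
t=3: queue=[C,B,A,D,E] q_used=1 → run C
t=4: queue=[B,A,D,E,C] q_used=0 → run B
t=5: queue=[B,A,D,E,C,H] q_used=1 → run B
t=6: queue=[A,D,E,C,H,B,F,G] q_used=0 → run A
t=7: queue=[A,D,E,C,H,B,F,G] q_used=1 → run A
t=8: queue=[D,E,C,H,B,F,G] q_used=0 → run D
t=9: queue=[D,E,C,H,B,F,G] q_used=1 → run D
t=10: queue=[E,C,H,B,F,G,D] q_used=0 → run E
t=11: queue=[E,C,H,B,F,G,D] q_used=1 → run E
t=12: queue=[C,H,B,F,G,D] q_used=0 → run C
t=13: queue=[C,H,B,F,G,D] q_used=1 → run C
t=14: queue=[H,B,F,G,D,C] q_used=0 → run H
t=15: queue=[H,B,F,G,D,C] q_used=1 → run H
t=16: queue=[B,F,G,D,C,H] q_used=0 → run B
t=17: queue=[F,G,D,C,H] q_used=0 → run F
t=18: queue=[F,G,D,C,H] q_used=1 → run F
t=19: queue=[G,D,C,H,F] q_used=0 → run G
t=20: queue=[G,D,C,H,F] q_used=1 → run G
t=21: queue=[D,C,H,F,G] q_used=0 → run D
t=22: queue=[D,C,H,F,G] q_used=1 → run D
t=23: queue=[C,H,F,G,D] q_used=0 → run C
t=24: queue=[C,H,F,G,D] q_used=1 → run C
t=25: queue=[H,F,G,D,C] q_used=0 → run H
t=26: queue=[H,F,G,D,C] q_used=1 → run H
t=27: queue=[F,G,D,C,H] q_used=0 → run F
t=28: queue=[F,G,D,C,H] q_used=1 → run F
t=29: queue=[G,D,C,H] q_used=0 → run G
t=30: queue=[G,D,C,H] q_used=1 → run G
t=31: queue=[D,C,H,G] q_used=0 → run D
t=32: queue=[D,C,H,G] q_used=1 → run D
t=33: queue=[C,H,G,D] q_used=0 → run C
t=34: queue=[H,G,D] q_used=0 → run H
t=35: queue=[H,G,D] q_used=1 → run H
t=36: queue=[G,D,H] q_used=0 → run G
t=37: queue=[G,D,H] q_used=1 → run G
t=38: queue=[D,H] q_used=0 → run D
t=39: queue=[H] q_used=0 → run H
t=40: (idle)
t=41: (idle)
t=42: (idle)
t=43: (idle)
t=44: (idle)
t=45: (idle)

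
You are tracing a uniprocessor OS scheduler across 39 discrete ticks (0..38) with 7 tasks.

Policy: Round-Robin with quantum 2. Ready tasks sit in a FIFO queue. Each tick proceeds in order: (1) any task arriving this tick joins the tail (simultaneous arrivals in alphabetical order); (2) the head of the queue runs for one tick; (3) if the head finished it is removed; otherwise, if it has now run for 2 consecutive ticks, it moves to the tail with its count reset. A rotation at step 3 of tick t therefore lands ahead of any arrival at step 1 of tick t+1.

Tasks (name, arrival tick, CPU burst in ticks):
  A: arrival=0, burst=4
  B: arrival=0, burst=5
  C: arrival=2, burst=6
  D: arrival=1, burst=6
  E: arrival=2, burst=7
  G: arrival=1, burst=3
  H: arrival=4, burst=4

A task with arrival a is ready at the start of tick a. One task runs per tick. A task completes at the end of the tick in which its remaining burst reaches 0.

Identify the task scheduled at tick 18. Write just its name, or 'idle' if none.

t=0: queue=[A,B] q_used=0 → run A
t=1: queue=[A,B,D,G] q_used=1 → run A
t=2: queue=[B,D,G,A,C,E] q_used=0 → run B
t=3: queue=[B,D,G,A,C,E] q_used=1 → run B
t=4: queue=[D,G,A,C,E,B,H] q_used=0 → run D
t=5: queue=[D,G,A,C,E,B,H] q_used=1 → run D
t=6: queue=[G,A,C,E,B,H,D] q_used=0 → run G
t=7: queue=[G,A,C,E,B,H,D] q_used=1 → run G
t=8: queue=[A,C,E,B,H,D,G] q_used=0 → run A
t=9: queue=[A,C,E,B,H,D,G] q_used=1 → run A
t=10: queue=[C,E,B,H,D,G] q_used=0 → run C
t=11: queue=[C,E,B,H,D,G] q_used=1 → run C
t=12: queue=[E,B,H,D,G,C] q_used=0 → run E
t=13: queue=[E,B,H,D,G,C] q_used=1 → run E
t=14: queue=[B,H,D,G,C,E] q_used=0 → run B
t=15: queue=[B,H,D,G,C,E] q_used=1 → run B
t=16: queue=[H,D,G,C,E,B] q_used=0 → run H
t=17: queue=[H,D,G,C,E,B] q_used=1 → run H
t=18: queue=[D,G,C,E,B,H] q_used=0 → run D
t=19: queue=[D,G,C,E,B,H] q_used=1 → run D
t=20: queue=[G,C,E,B,H,D] q_used=0 → run G
t=21: queue=[C,E,B,H,D] q_used=0 → run C
t=22: queue=[C,E,B,H,D] q_used=1 → run C
t=23: queue=[E,B,H,D,C] q_used=0 → run E
t=24: queue=[E,B,H,D,C] q_used=1 → run E
t=25: queue=[B,H,D,C,E] q_used=0 → run B
t=26: queue=[H,D,C,E] q_used=0 → run H
t=27: queue=[H,D,C,E] q_used=1 → run H
t=28: queue=[D,C,E] q_used=0 → run D
t=29: queue=[D,C,E] q_used=1 → run D
t=30: queue=[C,E] q_used=0 → run C
t=31: queue=[C,E] q_used=1 → run C
t=32: queue=[E] q_used=0 → run E
t=33: queue=[E] q_used=1 → run E
t=34: queue=[E] q_used=0 → run E
t=35: (idle)
t=36: (idle)
t=37: (idle)
t=38: (idle)

running at tick 18 = D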